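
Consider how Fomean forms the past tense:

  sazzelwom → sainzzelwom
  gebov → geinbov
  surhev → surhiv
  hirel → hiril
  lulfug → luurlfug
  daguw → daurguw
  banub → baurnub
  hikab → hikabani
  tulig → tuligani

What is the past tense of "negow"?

neingow

"negow" has last vowel 'o'. The stems whose last vowel is 'o' (sazzelwom → sainzzelwom, gebov → geinbov) insert -in- after the first vowel.
So negow → neingow.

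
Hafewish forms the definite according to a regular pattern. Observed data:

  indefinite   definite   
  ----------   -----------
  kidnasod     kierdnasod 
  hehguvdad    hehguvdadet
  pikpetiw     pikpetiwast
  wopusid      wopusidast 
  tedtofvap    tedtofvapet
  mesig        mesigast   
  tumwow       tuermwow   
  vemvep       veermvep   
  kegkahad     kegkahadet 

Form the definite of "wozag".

wozaget

"wozag" has last vowel 'a'. The stems whose last vowel is 'a' (kegkahad → kegkahadet, hehguvdad → hehguvdadet, tedtofvap → tedtofvapet) add -et.
So wozag → wozaget.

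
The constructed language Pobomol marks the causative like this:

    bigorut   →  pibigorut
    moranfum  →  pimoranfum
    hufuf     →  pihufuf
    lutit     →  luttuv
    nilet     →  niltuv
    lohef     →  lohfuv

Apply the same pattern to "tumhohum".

pitumhohum

"tumhohum" has last vowel 'u'. The stems whose last vowel is 'u' (bigorut → pibigorut, moranfum → pimoranfum, hufuf → pihufuf) add the prefix pi-.
The other pattern: stems whose last vowel is 'e' or 'i' delete the last vowel and add -uv.
So tumhohum → pitumhohum.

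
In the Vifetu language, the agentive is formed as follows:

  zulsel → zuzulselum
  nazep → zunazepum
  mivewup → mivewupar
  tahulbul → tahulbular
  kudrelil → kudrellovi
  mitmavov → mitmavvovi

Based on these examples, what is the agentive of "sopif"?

sopfovi

nazep and mivewup both end in -p yet inflect differently (zunazepum, mivewupar), so the final letter is not what conditions the rule; the last vowel is.
"sopif" has last vowel 'i'. The one such stem in the data (kudrelil → kudrellovi) deletes the last vowel and adds -ovi (as does mitmavov), so the same rule applies.
The other patterns: stems whose last vowel is 'e' add zu- … -um around the stem; stems whose last vowel is 'u' add -ar.
So sopif → sopfovi.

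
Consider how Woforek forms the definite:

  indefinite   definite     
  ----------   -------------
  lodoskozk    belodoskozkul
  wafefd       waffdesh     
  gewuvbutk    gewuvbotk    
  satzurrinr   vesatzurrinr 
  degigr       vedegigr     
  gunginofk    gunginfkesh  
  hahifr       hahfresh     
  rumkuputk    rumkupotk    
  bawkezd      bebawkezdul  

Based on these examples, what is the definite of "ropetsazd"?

degigr and hahifr both end in -r yet inflect differently (vedegigr, hahfresh), so the final letter is not what conditions the rule; the second-to-last letter is.
"ropetsazd" has second-to-last letter 'z'. The stems whose second-to-last letter is 'z' (lodoskozk → belodoskozkul, bawkezd → bebawkezdul) add be- … -ul around the stem.
The other patterns: stems whose second-to-last letter is 'g' or 'n' add the prefix ve-; stems whose second-to-last letter is 'f' delete the last vowel and add -esh; stems whose second-to-last letter is 't' change the last vowel to 'o'.
So ropetsazd → beropetsazdul.

beropetsazdul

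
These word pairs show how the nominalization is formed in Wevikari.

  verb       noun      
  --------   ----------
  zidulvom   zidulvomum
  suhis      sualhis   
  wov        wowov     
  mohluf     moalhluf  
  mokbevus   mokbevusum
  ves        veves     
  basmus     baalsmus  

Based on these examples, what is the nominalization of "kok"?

kokok

ves and basmus both end in -s yet inflect differently (veves, baalsmus), so the final letter is not what conditions the rule; the number of vowels is.
"kok" has 1 vowel. The stems with 1 vowel (ves → veves, wov → wowov) repeat the first consonant+vowel as a prefix.
The other patterns: stems with 2 vowels insert -al- after the first vowel; stems with 3 vowels add -um.
So kok → kokok.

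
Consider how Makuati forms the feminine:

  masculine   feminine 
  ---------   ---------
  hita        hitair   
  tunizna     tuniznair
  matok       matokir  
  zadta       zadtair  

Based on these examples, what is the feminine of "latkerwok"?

Every pair shown (hita → hitair, tunizna → tuniznair, matok → matokir, …) follows the same rule: add -ir.
So latkerwok → latkerwokir.

latkerwokir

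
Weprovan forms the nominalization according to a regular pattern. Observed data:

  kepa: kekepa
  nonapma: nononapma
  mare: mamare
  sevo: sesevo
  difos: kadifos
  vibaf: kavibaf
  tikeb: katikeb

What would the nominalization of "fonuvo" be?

fofonuvo

"fonuvo" ends in a vowel. The stems ending in a vowel (kepa → kekepa, nonapma → nononapma, mare → mamare) repeat the first consonant+vowel as a prefix.
The other pattern: stems ending in a consonant add the prefix ka-.
So fonuvo → fofonuvo.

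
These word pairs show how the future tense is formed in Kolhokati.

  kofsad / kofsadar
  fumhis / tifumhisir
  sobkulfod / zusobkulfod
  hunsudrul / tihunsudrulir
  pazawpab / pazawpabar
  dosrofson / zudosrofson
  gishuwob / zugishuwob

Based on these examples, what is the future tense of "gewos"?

gishuwob and pazawpab both end in -b yet inflect differently (zugishuwob, pazawpabar), so the final letter is not what conditions the rule; the last vowel is.
"gewos" has last vowel 'o'. The stems whose last vowel is 'o' (dosrofson → zudosrofson, sobkulfod → zusobkulfod, gishuwob → zugishuwob) add the prefix zu-.
The other patterns: stems whose last vowel is 'i' or 'u' add ti- … -ir around the stem; stems whose last vowel is 'a' add -ar.
So gewos → zugewos.

zugewos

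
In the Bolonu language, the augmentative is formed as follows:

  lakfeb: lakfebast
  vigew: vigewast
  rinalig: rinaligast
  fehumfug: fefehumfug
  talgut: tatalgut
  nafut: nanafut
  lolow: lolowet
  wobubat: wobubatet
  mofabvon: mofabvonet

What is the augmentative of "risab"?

risabet

rinalig and fehumfug both end in -g yet inflect differently (rinaligast, fefehumfug), so the final letter is not what conditions the rule; the last vowel is.
"risab" has last vowel 'a'. The one such stem in the data (wobubat → wobubatet) adds -et, so the same rule applies.
So risab → risabet.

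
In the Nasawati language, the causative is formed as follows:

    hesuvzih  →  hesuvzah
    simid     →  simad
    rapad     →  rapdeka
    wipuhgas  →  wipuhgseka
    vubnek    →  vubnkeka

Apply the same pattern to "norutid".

simid and rapad both end in -d yet inflect differently (simad, rapdeka), so the final letter is not what conditions the rule; the last vowel is.
"norutid" has last vowel 'i'. The stems whose last vowel is 'i' (hesuvzih → hesuvzah, simid → simad) change the last vowel to 'a'.
The other pattern: stems whose last vowel is 'a' or 'e' delete the last vowel and add -eka.
So norutid → norutad.

norutad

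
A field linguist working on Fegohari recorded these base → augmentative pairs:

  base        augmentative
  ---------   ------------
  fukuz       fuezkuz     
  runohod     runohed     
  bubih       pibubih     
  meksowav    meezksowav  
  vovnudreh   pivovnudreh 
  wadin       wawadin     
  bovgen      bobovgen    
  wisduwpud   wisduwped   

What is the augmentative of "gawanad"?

"gawanad" ends in -d. The stems ending in -d (wisduwpud → wisduwped, runohod → runohed) change the last vowel to 'e'.
So gawanad → gawaned.

gawaned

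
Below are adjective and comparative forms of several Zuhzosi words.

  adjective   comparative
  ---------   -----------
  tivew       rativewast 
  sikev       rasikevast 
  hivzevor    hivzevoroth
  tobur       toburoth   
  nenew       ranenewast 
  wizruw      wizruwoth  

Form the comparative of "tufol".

tufoloth

"tufol" has last vowel 'o'. The one such stem in the data (hivzevor → hivzevoroth) adds -oth, so the same rule applies.
The other pattern: stems whose last vowel is 'e' add ra- … -ast around the stem.
So tufol → tufoloth.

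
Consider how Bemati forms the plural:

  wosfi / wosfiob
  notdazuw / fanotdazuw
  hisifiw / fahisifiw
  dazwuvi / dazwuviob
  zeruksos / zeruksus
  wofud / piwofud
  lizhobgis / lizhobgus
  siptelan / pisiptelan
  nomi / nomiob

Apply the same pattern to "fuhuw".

"fuhuw" ends in -w. The stems ending in -w (hisifiw → fahisifiw, notdazuw → fanotdazuw) add the prefix fa-.
So fuhuw → fafuhuw.

fafuhuw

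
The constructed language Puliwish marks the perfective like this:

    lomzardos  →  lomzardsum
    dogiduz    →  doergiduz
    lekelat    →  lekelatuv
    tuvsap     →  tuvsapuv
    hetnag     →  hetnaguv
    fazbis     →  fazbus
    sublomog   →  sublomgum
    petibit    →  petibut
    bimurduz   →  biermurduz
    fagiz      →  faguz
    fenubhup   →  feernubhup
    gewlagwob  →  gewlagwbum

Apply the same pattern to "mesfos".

mesfsum

"mesfos" has last vowel 'o'. The stems whose last vowel is 'o' (sublomog → sublomgum, gewlagwob → gewlagwbum, lomzardos → lomzardsum) delete the last vowel and add -um.
The other patterns: stems whose last vowel is 'u' insert -er- after the first vowel; stems whose last vowel is 'a' add -uv; stems whose last vowel is 'i' change the last vowel to 'u'.
So mesfos → mesfsum.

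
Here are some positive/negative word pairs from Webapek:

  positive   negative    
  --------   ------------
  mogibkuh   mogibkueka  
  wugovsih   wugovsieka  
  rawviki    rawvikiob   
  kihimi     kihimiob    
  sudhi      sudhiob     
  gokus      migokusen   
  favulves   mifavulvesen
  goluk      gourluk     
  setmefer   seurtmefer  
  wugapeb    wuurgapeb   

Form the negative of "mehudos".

wugovsih and rawviki both have last vowel 'i' yet inflect differently (wugovsieka, rawvikiob), so the last vowel is not what conditions the rule; the final letter is.
"mehudos" ends in -s. The stems ending in -s (gokus → migokusen, favulves → mifavulvesen) add mi- … -en around the stem.
So mehudos → mimehudosen.

mimehudosen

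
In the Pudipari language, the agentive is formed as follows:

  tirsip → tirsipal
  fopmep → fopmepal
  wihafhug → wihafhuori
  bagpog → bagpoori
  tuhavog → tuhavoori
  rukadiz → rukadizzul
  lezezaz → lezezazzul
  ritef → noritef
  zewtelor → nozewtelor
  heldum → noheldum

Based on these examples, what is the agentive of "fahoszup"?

fahoszupal

tirsip and rukadiz both have last vowel 'i' yet inflect differently (tirsipal, rukadizzul), so the last vowel is not what conditions the rule; the final letter is.
"fahoszup" ends in -p. The stems ending in -p (tirsip → tirsipal, fopmep → fopmepal) add -al.
So fahoszup → fahoszupal.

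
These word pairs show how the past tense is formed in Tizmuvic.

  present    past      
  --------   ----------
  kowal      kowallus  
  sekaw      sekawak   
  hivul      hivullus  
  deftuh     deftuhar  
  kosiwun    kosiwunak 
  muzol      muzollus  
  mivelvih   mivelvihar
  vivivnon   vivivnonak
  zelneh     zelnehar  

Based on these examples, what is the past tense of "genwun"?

genwunak

deftuh and kosiwun both have last vowel 'u' yet inflect differently (deftuhar, kosiwunak), so the last vowel is not what conditions the rule; the final letter is.
"genwun" ends in -n. The stems ending in -n (vivivnon → vivivnonak, kosiwun → kosiwunak) add -ak.
The other patterns: stems ending in -h add -ar; stems ending in -l double the final consonant and add -us.
So genwun → genwunak.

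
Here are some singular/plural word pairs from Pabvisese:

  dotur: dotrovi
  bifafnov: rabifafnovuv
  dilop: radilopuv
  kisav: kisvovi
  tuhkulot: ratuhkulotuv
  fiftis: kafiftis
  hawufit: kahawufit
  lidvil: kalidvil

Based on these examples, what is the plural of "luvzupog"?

tuhkulot and hawufit both end in -t yet inflect differently (ratuhkulotuv, kahawufit), so the final letter is not what conditions the rule; the last vowel is.
"luvzupog" has last vowel 'o'. The stems whose last vowel is 'o' (dilop → radilopuv, bifafnov → rabifafnovuv, tuhkulot → ratuhkulotuv) add ra- … -uv around the stem.
The other patterns: stems whose last vowel is 'i' add the prefix ka-; stems whose last vowel is 'a' or 'u' delete the last vowel and add -ovi.
So luvzupog → raluvzupoguv.

raluvzupoguv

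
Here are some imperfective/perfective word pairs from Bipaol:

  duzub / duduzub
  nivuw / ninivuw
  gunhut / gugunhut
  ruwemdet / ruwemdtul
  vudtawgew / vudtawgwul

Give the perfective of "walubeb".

walubbul

"walubeb" has 3 vowels. The stems with 3 vowels (vudtawgew → vudtawgwul, ruwemdet → ruwemdtul) delete the last vowel and add -ul.
So walubeb → walubbul.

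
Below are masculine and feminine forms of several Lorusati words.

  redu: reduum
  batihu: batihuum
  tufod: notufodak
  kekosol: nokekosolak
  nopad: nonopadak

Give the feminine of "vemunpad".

"vemunpad" ends in a consonant. The stems ending in a consonant (kekosol → nokekosolak, nopad → nonopadak, tufod → notufodak) add no- … -ak around the stem.
The other pattern: stems ending in a vowel add -um.
So vemunpad → novemunpadak.

novemunpadak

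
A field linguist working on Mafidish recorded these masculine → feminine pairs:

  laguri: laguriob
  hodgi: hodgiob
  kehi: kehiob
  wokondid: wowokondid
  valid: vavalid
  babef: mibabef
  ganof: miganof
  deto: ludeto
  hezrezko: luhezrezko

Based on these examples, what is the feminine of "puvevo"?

lupuvevo

"puvevo" ends in -o. The stems ending in -o (deto → ludeto, hezrezko → luhezrezko) add the prefix lu-.
So puvevo → lupuvevo.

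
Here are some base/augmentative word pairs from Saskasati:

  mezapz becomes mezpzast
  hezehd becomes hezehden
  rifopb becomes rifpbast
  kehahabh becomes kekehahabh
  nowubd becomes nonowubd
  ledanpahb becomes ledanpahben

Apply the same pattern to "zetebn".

ledanpahb and rifopb both end in -b yet inflect differently (ledanpahben, rifpbast), so the final letter is not what conditions the rule; the second-to-last letter is.
"zetebn" has second-to-last letter 'b'. The stems whose second-to-last letter is 'b' (nowubd → nonowubd, kehahabh → kekehahabh) repeat the first consonant+vowel as a prefix.
The other patterns: stems whose second-to-last letter is 'h' add -en; stems whose second-to-last letter is 'p' delete the last vowel and add -ast.
So zetebn → zezetebn.

zezetebn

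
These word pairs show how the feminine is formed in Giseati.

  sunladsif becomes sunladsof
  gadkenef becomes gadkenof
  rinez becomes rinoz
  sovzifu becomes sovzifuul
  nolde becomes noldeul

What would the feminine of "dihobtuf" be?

dihobtof

gadkenef and nolde both have last vowel 'e' yet inflect differently (gadkenof, noldeul), so the last vowel is not what conditions the rule; whether the stem ends in a vowel or a consonant is.
"dihobtuf" ends in a consonant. The stems ending in a consonant (sunladsif → sunladsof, gadkenef → gadkenof, rinez → rinoz) change the last vowel to 'o'.
So dihobtuf → dihobtof.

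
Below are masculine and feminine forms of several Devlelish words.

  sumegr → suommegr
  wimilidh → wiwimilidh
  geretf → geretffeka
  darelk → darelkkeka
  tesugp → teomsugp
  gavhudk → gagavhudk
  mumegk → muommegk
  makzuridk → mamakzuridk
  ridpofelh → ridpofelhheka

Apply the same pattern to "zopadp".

gavhudk and mumegk both end in -k yet inflect differently (gagavhudk, muommegk), so the final letter is not what conditions the rule; the second-to-last letter is.
"zopadp" has second-to-last letter 'd'. The stems whose second-to-last letter is 'd' (wimilidh → wiwimilidh, gavhudk → gagavhudk, makzuridk → mamakzuridk) repeat the first consonant+vowel as a prefix.
The other patterns: stems whose second-to-last letter is 'g' insert -om- after the first vowel; stems whose second-to-last letter is 'l' or 't' double the final consonant and add -eka.
So zopadp → zozopadp.

zozopadp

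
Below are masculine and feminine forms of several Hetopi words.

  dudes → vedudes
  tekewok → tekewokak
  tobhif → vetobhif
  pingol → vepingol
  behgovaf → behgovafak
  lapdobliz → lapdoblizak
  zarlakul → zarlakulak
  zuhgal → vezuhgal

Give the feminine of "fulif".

vefulif

tobhif and behgovaf both end in -f yet inflect differently (vetobhif, behgovafak), so the final letter is not what conditions the rule; the number of vowels is.
"fulif" has 2 vowels. The stems with 2 vowels (pingol → vepingol, zuhgal → vezuhgal, tobhif → vetobhif) add the prefix ve-.
So fulif → vefulif.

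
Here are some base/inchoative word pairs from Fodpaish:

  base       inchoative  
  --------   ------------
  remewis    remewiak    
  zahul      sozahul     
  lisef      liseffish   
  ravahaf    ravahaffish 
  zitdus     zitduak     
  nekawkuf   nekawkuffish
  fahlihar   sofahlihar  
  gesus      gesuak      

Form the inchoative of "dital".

"dital" ends in -l. The one such stem in the data (zahul → sozahul) adds the prefix so-, so the same rule applies.
So dital → sodital.

sodital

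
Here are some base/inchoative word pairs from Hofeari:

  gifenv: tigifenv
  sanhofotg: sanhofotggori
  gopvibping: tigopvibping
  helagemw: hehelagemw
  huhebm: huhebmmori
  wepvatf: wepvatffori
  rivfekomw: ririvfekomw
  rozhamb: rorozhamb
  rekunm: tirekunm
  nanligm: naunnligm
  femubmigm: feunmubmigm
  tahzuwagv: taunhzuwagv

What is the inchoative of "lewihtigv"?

leunwihtigv

tahzuwagv and gifenv both end in -v yet inflect differently (taunhzuwagv, tigifenv), so the final letter is not what conditions the rule; the second-to-last letter is.
"lewihtigv" has second-to-last letter 'g'. The stems whose second-to-last letter is 'g' (femubmigm → feunmubmigm, tahzuwagv → taunhzuwagv, nanligm → naunnligm) insert -un- after the first vowel.
The other patterns: stems whose second-to-last letter is 'm' repeat the first consonant+vowel as a prefix; stems whose second-to-last letter is 'n' add the prefix ti-; stems whose second-to-last letter is 'b' or 't' double the final consonant and add -ori.
So lewihtigv → leunwihtigv.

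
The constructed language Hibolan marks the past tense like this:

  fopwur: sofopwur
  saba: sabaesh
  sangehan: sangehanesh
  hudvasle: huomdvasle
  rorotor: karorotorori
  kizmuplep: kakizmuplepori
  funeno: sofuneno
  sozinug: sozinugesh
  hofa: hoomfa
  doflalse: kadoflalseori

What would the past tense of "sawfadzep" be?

saba and hofa both end in -a yet inflect differently (sabaesh, hoomfa), so the final letter is not what conditions the rule; the first letter is.
"sawfadzep" begins with s-. The stems beginning with s- (sozinug → sozinugesh, sangehan → sangehanesh, saba → sabaesh) add -esh.
The other patterns: stems beginning with f- add the prefix so-; stems beginning with h- insert -om- after the first vowel; stems beginning with d-, k- or r- add ka- … -ori around the stem.
So sawfadzep → sawfadzepesh.

sawfadzepesh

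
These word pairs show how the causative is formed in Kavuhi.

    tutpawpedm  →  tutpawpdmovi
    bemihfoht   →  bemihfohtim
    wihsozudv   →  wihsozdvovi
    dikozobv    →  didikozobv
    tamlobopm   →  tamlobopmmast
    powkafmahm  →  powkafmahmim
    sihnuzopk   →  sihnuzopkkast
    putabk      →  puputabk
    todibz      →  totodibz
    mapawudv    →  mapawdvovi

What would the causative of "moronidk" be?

putabk and sihnuzopk both end in -k yet inflect differently (puputabk, sihnuzopkkast), so the final letter is not what conditions the rule; the second-to-last letter is.
"moronidk" has second-to-last letter 'd'. The stems whose second-to-last letter is 'd' (tutpawpedm → tutpawpdmovi, mapawudv → mapawdvovi, wihsozudv → wihsozdvovi) delete the last vowel and add -ovi.
So moronidk → morondkovi.

morondkovi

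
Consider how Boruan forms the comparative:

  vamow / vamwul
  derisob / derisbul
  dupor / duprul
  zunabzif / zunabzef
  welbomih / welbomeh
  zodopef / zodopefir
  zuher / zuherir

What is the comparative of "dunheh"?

dunhehir

zunabzif and zodopef both end in -f yet inflect differently (zunabzef, zodopefir), so the final letter is not what conditions the rule; the last vowel is.
"dunheh" has last vowel 'e'. The stems whose last vowel is 'e' (zodopef → zodopefir, zuher → zuherir) add -ir.
The other patterns: stems whose last vowel is 'o' delete the last vowel and add -ul; stems whose last vowel is 'i' change the last vowel to 'e'.
So dunheh → dunhehir.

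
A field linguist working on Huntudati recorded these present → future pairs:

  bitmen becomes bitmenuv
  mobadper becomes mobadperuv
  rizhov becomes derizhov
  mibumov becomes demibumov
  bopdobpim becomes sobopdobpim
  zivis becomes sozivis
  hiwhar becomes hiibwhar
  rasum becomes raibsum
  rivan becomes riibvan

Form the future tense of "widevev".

mobadper and hiwhar both end in -r yet inflect differently (mobadperuv, hiibwhar), so the final letter is not what conditions the rule; the last vowel is.
"widevev" has last vowel 'e'. The stems whose last vowel is 'e' (bitmen → bitmenuv, mobadper → mobadperuv) add -uv.
So widevev → widevevuv.

widevevuv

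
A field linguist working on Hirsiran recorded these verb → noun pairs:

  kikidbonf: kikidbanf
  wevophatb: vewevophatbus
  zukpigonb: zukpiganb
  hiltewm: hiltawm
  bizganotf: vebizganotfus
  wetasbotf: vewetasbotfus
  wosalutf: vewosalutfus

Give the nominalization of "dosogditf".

vedosogditfus

wevophatb and zukpigonb both end in -b yet inflect differently (vewevophatbus, zukpiganb), so the final letter is not what conditions the rule; the second-to-last letter is.
"dosogditf" has second-to-last letter 't'. The stems whose second-to-last letter is 't' (wetasbotf → vewetasbotfus, bizganotf → vebizganotfus, wosalutf → vewosalutfus) add ve- … -us around the stem.
The other pattern: stems whose second-to-last letter is 'n' or 'w' change the last vowel to 'a'.
So dosogditf → vedosogditfus.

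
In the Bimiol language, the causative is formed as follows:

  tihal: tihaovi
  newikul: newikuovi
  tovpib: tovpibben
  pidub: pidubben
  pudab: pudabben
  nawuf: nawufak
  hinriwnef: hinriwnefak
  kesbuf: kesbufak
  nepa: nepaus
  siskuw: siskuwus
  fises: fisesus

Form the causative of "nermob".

nermobben

newikul and pidub both have last vowel 'u' yet inflect differently (newikuovi, pidubben), so the last vowel is not what conditions the rule; the final letter is.
"nermob" ends in -b. The stems ending in -b (tovpib → tovpibben, pidub → pidubben, pudab → pudabben) double the final consonant and add -en.
The other patterns: stems ending in -l drop the final letter and add -ovi; stems ending in -f add -ak; stems ending in -a, -s or -w add -us.
So nermob → nermobben.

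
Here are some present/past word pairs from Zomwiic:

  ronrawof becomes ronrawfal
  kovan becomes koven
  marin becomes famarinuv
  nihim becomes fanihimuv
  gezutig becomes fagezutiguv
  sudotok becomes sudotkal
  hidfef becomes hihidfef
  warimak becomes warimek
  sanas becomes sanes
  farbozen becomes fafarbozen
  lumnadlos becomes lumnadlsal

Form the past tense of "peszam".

farbozen and kovan both end in -n yet inflect differently (fafarbozen, koven), so the final letter is not what conditions the rule; the last vowel is.
"peszam" has last vowel 'a'. The stems whose last vowel is 'a' (sanas → sanes, warimak → warimek, kovan → koven) change the last vowel to 'e'.
So peszam → peszem.

peszem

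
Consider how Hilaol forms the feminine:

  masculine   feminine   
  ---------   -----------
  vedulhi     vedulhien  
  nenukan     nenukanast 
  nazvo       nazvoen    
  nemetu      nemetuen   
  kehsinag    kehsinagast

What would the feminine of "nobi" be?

nazvo and nenukan both begin with n- yet inflect differently (nazvoen, nenukanast), so the first letter is not what conditions the rule; whether the stem ends in a vowel or a consonant is.
"nobi" ends in a vowel. The stems ending in a vowel (vedulhi → vedulhien, nazvo → nazvoen, nemetu → nemetuen) add -en.
So nobi → nobien.

nobien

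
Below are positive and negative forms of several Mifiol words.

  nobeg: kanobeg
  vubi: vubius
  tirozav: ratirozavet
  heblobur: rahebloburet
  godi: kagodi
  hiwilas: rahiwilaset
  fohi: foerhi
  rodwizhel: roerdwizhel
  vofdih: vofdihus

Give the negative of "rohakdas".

vubi and fohi both end in -i yet inflect differently (vubius, foerhi), so the final letter is not what conditions the rule; the first letter is.
"rohakdas" begins with r-. The one such stem in the data (rodwizhel → roerdwizhel) inserts -er- after the first vowel (as does fohi), so the same rule applies.
The other patterns: stems beginning with v- add -us; stems beginning with h- or t- add ra- … -et around the stem; stems beginning with g- or n- add the prefix ka-.
So rohakdas → roerhakdas.

roerhakdas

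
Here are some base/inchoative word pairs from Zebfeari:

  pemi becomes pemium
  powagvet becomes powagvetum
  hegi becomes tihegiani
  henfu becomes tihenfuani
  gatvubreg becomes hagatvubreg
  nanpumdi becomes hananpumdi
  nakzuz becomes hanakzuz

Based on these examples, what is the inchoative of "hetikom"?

tihetikomani

"hetikom" begins with h-. The stems beginning with h- (hegi → tihegiani, henfu → tihenfuani) add ti- … -ani around the stem.
The other patterns: stems beginning with p- add -um; stems beginning with g- or n- add the prefix ha-.
So hetikom → tihetikomani.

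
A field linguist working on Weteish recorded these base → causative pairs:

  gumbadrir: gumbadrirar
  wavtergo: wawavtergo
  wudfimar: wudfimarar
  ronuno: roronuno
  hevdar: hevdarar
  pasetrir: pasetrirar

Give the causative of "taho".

wavtergo and wudfimar both begin with w- yet inflect differently (wawavtergo, wudfimarar), so the first letter is not what conditions the rule; the final letter is.
"taho" ends in -o. The stems ending in -o (wavtergo → wawavtergo, ronuno → roronuno) repeat the first consonant+vowel as a prefix.
So taho → tataho.

tataho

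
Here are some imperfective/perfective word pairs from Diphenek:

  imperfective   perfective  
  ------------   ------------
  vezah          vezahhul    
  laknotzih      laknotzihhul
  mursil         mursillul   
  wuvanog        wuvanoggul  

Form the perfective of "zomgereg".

Every pair shown (vezah → vezahhul, laknotzih → laknotzihhul, mursil → mursillul, …) follows the same rule: double the final consonant and add -ul.
So zomgereg → zomgereggul.

zomgereggul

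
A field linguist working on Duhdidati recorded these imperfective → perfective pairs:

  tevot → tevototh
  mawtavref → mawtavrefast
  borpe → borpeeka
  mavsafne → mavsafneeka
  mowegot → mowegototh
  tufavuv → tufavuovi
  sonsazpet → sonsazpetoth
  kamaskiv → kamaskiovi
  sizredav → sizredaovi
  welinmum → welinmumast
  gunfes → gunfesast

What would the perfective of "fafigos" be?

sonsazpet and mavsafne both have last vowel 'e' yet inflect differently (sonsazpetoth, mavsafneeka), so the last vowel is not what conditions the rule; the final letter is.
"fafigos" ends in -s. The one such stem in the data (gunfes → gunfesast) adds -ast, so the same rule applies.
So fafigos → fafigosast.

fafigosast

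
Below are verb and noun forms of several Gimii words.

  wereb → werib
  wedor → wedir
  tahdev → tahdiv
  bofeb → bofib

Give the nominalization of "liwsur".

liwsir

Every pair shown (wereb → werib, wedor → wedir, tahdev → tahdiv, …) follows the same rule: change the last vowel to 'i'.
So liwsur → liwsir.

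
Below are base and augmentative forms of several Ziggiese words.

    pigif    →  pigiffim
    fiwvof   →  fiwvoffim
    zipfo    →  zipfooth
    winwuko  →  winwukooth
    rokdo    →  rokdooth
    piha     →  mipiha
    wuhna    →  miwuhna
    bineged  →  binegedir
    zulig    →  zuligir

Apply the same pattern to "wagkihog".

"wagkihog" ends in -g. The one such stem in the data (zulig → zuligir) adds -ir, so the same rule applies.
So wagkihog → wagkihogir.

wagkihogir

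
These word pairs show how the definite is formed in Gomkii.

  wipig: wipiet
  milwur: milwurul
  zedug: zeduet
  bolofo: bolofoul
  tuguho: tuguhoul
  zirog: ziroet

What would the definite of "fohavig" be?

fohaviet

"fohavig" ends in -g. The stems ending in -g (zirog → ziroet, wipig → wipiet, zedug → zeduet) drop the final letter and add -et.
The other pattern: stems ending in -o or -r add -ul.
So fohavig → fohaviet.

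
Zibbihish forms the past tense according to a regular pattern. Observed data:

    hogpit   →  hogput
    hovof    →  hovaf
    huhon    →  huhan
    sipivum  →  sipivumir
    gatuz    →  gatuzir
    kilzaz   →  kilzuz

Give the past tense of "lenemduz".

gatuz and kilzaz both end in -z yet inflect differently (gatuzir, kilzuz), so the final letter is not what conditions the rule; the last vowel is.
"lenemduz" has last vowel 'u'. The stems whose last vowel is 'u' (gatuz → gatuzir, sipivum → sipivumir) add -ir.
The other patterns: stems whose last vowel is 'o' change the last vowel to 'a'; stems whose last vowel is 'a' or 'i' change the last vowel to 'u'.
So lenemduz → lenemduzir.

lenemduzir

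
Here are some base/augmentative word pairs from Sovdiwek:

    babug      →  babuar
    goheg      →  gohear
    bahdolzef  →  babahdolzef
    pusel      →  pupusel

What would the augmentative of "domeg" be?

domear

"domeg" ends in -g. The stems ending in -g (babug → babuar, goheg → gohear) drop the final letter and add -ar.
The other pattern: stems ending in -f or -l repeat the first consonant+vowel as a prefix.
So domeg → domear.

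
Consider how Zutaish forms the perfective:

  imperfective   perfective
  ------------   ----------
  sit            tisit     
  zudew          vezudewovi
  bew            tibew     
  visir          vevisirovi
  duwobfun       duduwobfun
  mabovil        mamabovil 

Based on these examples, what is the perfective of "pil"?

"pil" has 1 vowel. The stems with 1 vowel (sit → tisit, bew → tibew) add the prefix ti-.
The other patterns: stems with 2 vowels add ve- … -ovi around the stem; stems with 3 vowels repeat the first consonant+vowel as a prefix.
So pil → tipil.

tipil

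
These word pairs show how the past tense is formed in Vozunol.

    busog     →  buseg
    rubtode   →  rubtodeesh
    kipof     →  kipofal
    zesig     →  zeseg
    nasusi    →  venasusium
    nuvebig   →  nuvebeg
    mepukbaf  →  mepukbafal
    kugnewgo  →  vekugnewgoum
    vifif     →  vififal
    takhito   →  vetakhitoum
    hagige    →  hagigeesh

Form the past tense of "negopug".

vifif and zesig both have last vowel 'i' yet inflect differently (vififal, zeseg), so the last vowel is not what conditions the rule; the final letter is.
"negopug" ends in -g. The stems ending in -g (zesig → zeseg, busog → buseg, nuvebig → nuvebeg) change the last vowel to 'e'.
So negopug → negopeg.

negopeg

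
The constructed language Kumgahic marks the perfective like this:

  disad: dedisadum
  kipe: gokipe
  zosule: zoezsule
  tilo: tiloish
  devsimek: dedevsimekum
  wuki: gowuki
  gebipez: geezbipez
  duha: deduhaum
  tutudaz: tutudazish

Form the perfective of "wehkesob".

"wehkesob" begins with w-. The one such stem in the data (wuki → gowuki) adds the prefix go-, so the same rule applies.
So wehkesob → gowehkesob.

gowehkesob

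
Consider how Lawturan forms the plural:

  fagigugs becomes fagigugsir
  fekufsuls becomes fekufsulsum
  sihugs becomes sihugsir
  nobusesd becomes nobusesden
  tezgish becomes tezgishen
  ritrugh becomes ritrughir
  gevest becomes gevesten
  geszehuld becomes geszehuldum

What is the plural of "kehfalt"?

"kehfalt" has second-to-last letter 'l'. The stems whose second-to-last letter is 'l' (geszehuld → geszehuldum, fekufsuls → fekufsulsum) add -um.
The other patterns: stems whose second-to-last letter is 's' add -en; stems whose second-to-last letter is 'g' add -ir.
So kehfalt → kehfaltum.

kehfaltum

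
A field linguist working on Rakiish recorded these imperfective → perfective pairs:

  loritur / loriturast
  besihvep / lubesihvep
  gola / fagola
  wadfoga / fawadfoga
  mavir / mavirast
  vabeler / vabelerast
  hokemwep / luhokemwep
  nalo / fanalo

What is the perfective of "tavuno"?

fatavuno

vabeler and besihvep both have last vowel 'e' yet inflect differently (vabelerast, lubesihvep), so the last vowel is not what conditions the rule; the final letter is.
"tavuno" ends in -o. The one such stem in the data (nalo → fanalo) adds the prefix fa-, so the same rule applies.
The other patterns: stems ending in -r add -ast; stems ending in -p add the prefix lu-.
So tavuno → fatavuno.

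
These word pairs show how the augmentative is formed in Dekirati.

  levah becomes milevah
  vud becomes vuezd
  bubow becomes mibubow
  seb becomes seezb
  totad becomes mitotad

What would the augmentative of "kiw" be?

kiezw

"kiw" has 1 vowel. The stems with 1 vowel (vud → vuezd, seb → seezb) insert -ez- after the first vowel.
So kiw → kiezw.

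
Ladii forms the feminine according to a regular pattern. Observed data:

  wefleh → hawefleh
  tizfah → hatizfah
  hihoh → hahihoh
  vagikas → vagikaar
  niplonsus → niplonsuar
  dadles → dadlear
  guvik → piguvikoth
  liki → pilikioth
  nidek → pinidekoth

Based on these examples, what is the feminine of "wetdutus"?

tizfah and vagikas both have last vowel 'a' yet inflect differently (hatizfah, vagikaar), so the last vowel is not what conditions the rule; the final letter is.
"wetdutus" ends in -s. The stems ending in -s (vagikas → vagikaar, niplonsus → niplonsuar, dadles → dadlear) drop the final letter and add -ar.
So wetdutus → wetdutuar.

wetdutuar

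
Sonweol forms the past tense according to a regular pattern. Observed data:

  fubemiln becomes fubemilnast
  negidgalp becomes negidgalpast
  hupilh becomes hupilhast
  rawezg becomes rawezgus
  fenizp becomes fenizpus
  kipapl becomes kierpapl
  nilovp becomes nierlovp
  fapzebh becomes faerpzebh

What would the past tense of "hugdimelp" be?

"hugdimelp" has second-to-last letter 'l'. The stems whose second-to-last letter is 'l' (fubemiln → fubemilnast, negidgalp → negidgalpast, hupilh → hupilhast) add -ast.
So hugdimelp → hugdimelpast.

hugdimelpast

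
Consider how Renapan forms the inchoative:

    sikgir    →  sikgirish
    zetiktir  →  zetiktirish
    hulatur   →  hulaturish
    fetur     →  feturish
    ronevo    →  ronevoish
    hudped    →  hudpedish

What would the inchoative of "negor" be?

Every pair shown (sikgir → sikgirish, zetiktir → zetiktirish, hulatur → hulaturish, …) follows the same rule: add -ish.
So negor → negorish.

negorish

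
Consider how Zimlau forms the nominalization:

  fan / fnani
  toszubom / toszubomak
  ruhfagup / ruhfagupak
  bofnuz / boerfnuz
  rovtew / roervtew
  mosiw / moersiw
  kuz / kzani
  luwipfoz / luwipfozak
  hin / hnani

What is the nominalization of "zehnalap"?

kuz and bofnuz both end in -z yet inflect differently (kzani, boerfnuz), so the final letter is not what conditions the rule; the number of vowels is.
"zehnalap" has 3 vowels. The stems with 3 vowels (toszubom → toszubomak, ruhfagup → ruhfagupak, luwipfoz → luwipfozak) add -ak.
The other patterns: stems with 1 vowel delete the last vowel and add -ani; stems with 2 vowels insert -er- after the first vowel.
So zehnalap → zehnalapak.

zehnalapak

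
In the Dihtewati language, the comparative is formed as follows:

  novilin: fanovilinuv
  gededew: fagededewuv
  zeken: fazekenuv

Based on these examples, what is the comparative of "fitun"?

Every pair shown (novilin → fanovilinuv, gededew → fagededewuv, zeken → fazekenuv) follows the same rule: add fa- … -uv around the stem.
So fitun → fafitunuv.

fafitunuv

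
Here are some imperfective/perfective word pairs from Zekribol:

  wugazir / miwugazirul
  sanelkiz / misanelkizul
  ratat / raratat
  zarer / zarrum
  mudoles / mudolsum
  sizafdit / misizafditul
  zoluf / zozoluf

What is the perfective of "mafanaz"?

mamafanaz

wugazir and zarer both end in -r yet inflect differently (miwugazirul, zarrum), so the final letter is not what conditions the rule; the last vowel is.
"mafanaz" has last vowel 'a'. The one such stem in the data (ratat → raratat) repeats the first consonant+vowel as a prefix (as does zoluf), so the same rule applies.
The other patterns: stems whose last vowel is 'i' add mi- … -ul around the stem; stems whose last vowel is 'e' delete the last vowel and add -um.
So mafanaz → mamafanaz.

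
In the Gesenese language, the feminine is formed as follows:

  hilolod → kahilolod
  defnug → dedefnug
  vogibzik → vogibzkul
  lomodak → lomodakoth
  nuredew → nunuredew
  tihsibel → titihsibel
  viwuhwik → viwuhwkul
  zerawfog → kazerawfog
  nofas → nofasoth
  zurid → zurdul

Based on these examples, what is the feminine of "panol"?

kapanol

viwuhwik and lomodak both end in -k yet inflect differently (viwuhwkul, lomodakoth), so the final letter is not what conditions the rule; the last vowel is.
"panol" has last vowel 'o'. The stems whose last vowel is 'o' (zerawfog → kazerawfog, hilolod → kahilolod) add the prefix ka-.
The other patterns: stems whose last vowel is 'i' delete the last vowel and add -ul; stems whose last vowel is 'a' add -oth; stems whose last vowel is 'e' or 'u' repeat the first consonant+vowel as a prefix.
So panol → kapanol.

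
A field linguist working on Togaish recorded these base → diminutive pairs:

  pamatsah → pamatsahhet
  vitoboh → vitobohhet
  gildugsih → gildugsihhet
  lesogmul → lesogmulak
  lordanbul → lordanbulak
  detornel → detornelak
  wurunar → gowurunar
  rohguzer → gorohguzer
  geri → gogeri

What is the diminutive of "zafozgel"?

zafozgelak

"zafozgel" ends in -l. The stems ending in -l (lesogmul → lesogmulak, lordanbul → lordanbulak, detornel → detornelak) add -ak.
The other patterns: stems ending in -h double the final consonant and add -et; stems ending in -i or -r add the prefix go-.
So zafozgel → zafozgelak.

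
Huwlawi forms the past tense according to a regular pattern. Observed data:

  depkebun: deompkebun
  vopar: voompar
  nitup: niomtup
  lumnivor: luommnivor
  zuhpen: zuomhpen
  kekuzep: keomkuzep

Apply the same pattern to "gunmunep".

guomnmunep

Every pair shown (depkebun → deompkebun, vopar → voompar, nitup → niomtup, …) follows the same rule: insert -om- after the first vowel.
So gunmunep → guomnmunep.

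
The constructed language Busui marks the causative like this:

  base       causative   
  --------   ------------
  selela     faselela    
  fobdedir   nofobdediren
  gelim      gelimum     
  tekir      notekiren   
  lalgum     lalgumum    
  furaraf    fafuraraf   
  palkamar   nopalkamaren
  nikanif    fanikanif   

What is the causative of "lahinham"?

nikanif and tekir both have last vowel 'i' yet inflect differently (fanikanif, notekiren), so the last vowel is not what conditions the rule; the final letter is.
"lahinham" ends in -m. The stems ending in -m (lalgum → lalgumum, gelim → gelimum) add -um.
The other patterns: stems ending in -a or -f add the prefix fa-; stems ending in -r add no- … -en around the stem.
So lahinham → lahinhamum.

lahinhamum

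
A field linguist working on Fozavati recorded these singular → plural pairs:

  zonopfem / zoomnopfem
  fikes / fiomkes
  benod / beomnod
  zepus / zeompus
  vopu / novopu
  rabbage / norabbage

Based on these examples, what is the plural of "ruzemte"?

noruzemte

zepus and vopu both have last vowel 'u' yet inflect differently (zeompus, novopu), so the last vowel is not what conditions the rule; whether the stem ends in a vowel or a consonant is.
"ruzemte" ends in a vowel. The stems ending in a vowel (vopu → novopu, rabbage → norabbage) add the prefix no-.
So ruzemte → noruzemte.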